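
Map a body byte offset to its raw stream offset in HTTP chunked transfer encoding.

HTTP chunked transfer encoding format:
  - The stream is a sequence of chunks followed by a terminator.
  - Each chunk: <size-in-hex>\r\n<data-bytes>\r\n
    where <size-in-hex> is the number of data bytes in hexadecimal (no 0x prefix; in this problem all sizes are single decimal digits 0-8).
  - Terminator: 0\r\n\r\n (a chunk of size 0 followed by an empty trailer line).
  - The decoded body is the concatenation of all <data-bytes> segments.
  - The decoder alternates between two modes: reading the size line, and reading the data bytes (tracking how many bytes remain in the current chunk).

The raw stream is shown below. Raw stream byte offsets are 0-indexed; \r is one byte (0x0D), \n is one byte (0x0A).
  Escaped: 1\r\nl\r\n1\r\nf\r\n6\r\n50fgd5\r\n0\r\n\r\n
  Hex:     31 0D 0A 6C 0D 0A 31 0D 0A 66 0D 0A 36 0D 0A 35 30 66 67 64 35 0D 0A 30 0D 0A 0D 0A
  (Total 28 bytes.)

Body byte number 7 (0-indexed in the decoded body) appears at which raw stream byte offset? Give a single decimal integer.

Chunk 1: stream[0..1]='1' size=0x1=1, data at stream[3..4]='l' -> body[0..1], body so far='l'
Chunk 2: stream[6..7]='1' size=0x1=1, data at stream[9..10]='f' -> body[1..2], body so far='lf'
Chunk 3: stream[12..13]='6' size=0x6=6, data at stream[15..21]='50fgd5' -> body[2..8], body so far='lf50fgd5'
Chunk 4: stream[23..24]='0' size=0 (terminator). Final body='lf50fgd5' (8 bytes)
Body byte 7 at stream offset 20

Answer: 20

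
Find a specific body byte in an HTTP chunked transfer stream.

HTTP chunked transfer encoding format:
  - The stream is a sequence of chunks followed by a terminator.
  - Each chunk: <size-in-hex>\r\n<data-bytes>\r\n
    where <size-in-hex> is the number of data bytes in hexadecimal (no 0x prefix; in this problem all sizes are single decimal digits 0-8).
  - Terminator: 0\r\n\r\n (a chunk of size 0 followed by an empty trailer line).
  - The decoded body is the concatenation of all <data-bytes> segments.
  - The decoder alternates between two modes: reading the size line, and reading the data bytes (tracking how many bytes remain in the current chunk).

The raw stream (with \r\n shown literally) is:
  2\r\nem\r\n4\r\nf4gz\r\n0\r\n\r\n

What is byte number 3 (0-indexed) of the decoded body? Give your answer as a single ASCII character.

Answer: 4

Derivation:
Chunk 1: stream[0..1]='2' size=0x2=2, data at stream[3..5]='em' -> body[0..2], body so far='em'
Chunk 2: stream[7..8]='4' size=0x4=4, data at stream[10..14]='f4gz' -> body[2..6], body so far='emf4gz'
Chunk 3: stream[16..17]='0' size=0 (terminator). Final body='emf4gz' (6 bytes)
Body byte 3 = '4'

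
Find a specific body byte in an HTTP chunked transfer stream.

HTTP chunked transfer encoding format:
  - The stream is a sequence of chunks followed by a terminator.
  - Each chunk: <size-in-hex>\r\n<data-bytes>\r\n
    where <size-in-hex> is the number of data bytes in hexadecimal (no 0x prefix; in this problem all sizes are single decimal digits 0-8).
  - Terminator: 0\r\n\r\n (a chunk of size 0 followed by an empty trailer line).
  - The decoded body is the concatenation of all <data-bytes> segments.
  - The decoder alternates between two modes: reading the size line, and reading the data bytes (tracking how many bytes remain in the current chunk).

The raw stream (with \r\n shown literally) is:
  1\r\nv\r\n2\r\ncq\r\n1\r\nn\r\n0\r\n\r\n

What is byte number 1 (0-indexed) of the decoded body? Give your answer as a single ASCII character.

Answer: c

Derivation:
Chunk 1: stream[0..1]='1' size=0x1=1, data at stream[3..4]='v' -> body[0..1], body so far='v'
Chunk 2: stream[6..7]='2' size=0x2=2, data at stream[9..11]='cq' -> body[1..3], body so far='vcq'
Chunk 3: stream[13..14]='1' size=0x1=1, data at stream[16..17]='n' -> body[3..4], body so far='vcqn'
Chunk 4: stream[19..20]='0' size=0 (terminator). Final body='vcqn' (4 bytes)
Body byte 1 = 'c'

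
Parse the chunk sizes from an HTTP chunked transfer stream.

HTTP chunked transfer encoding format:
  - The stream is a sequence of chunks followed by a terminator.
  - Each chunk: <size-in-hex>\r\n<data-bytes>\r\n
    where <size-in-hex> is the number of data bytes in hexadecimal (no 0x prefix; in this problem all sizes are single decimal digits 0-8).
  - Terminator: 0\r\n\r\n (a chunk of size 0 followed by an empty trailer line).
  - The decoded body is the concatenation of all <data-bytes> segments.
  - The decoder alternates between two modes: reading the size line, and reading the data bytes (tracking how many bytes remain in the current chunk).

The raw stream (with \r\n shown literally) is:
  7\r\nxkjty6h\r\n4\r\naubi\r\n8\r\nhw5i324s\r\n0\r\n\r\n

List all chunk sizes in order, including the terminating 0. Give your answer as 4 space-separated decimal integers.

Answer: 7 4 8 0

Derivation:
Chunk 1: stream[0..1]='7' size=0x7=7, data at stream[3..10]='xkjty6h' -> body[0..7], body so far='xkjty6h'
Chunk 2: stream[12..13]='4' size=0x4=4, data at stream[15..19]='aubi' -> body[7..11], body so far='xkjty6haubi'
Chunk 3: stream[21..22]='8' size=0x8=8, data at stream[24..32]='hw5i324s' -> body[11..19], body so far='xkjty6haubihw5i324s'
Chunk 4: stream[34..35]='0' size=0 (terminator). Final body='xkjty6haubihw5i324s' (19 bytes)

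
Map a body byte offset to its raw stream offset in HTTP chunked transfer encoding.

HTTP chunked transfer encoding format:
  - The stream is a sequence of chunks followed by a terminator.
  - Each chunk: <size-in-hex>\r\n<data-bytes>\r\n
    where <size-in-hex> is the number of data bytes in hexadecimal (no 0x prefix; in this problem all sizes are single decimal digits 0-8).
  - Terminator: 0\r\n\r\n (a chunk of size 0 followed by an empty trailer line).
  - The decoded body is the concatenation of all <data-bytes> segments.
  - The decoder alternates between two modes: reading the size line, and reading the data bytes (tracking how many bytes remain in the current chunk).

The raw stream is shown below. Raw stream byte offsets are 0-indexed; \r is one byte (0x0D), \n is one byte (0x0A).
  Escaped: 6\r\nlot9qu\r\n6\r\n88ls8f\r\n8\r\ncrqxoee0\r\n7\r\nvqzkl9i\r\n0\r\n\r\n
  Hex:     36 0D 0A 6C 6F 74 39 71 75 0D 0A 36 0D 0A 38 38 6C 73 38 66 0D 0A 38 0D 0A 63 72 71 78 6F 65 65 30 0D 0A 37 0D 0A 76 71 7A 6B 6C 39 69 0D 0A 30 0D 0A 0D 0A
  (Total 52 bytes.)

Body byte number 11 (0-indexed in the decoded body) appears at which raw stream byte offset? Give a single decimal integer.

Chunk 1: stream[0..1]='6' size=0x6=6, data at stream[3..9]='lot9qu' -> body[0..6], body so far='lot9qu'
Chunk 2: stream[11..12]='6' size=0x6=6, data at stream[14..20]='88ls8f' -> body[6..12], body so far='lot9qu88ls8f'
Chunk 3: stream[22..23]='8' size=0x8=8, data at stream[25..33]='crqxoee0' -> body[12..20], body so far='lot9qu88ls8fcrqxoee0'
Chunk 4: stream[35..36]='7' size=0x7=7, data at stream[38..45]='vqzkl9i' -> body[20..27], body so far='lot9qu88ls8fcrqxoee0vqzkl9i'
Chunk 5: stream[47..48]='0' size=0 (terminator). Final body='lot9qu88ls8fcrqxoee0vqzkl9i' (27 bytes)
Body byte 11 at stream offset 19

Answer: 19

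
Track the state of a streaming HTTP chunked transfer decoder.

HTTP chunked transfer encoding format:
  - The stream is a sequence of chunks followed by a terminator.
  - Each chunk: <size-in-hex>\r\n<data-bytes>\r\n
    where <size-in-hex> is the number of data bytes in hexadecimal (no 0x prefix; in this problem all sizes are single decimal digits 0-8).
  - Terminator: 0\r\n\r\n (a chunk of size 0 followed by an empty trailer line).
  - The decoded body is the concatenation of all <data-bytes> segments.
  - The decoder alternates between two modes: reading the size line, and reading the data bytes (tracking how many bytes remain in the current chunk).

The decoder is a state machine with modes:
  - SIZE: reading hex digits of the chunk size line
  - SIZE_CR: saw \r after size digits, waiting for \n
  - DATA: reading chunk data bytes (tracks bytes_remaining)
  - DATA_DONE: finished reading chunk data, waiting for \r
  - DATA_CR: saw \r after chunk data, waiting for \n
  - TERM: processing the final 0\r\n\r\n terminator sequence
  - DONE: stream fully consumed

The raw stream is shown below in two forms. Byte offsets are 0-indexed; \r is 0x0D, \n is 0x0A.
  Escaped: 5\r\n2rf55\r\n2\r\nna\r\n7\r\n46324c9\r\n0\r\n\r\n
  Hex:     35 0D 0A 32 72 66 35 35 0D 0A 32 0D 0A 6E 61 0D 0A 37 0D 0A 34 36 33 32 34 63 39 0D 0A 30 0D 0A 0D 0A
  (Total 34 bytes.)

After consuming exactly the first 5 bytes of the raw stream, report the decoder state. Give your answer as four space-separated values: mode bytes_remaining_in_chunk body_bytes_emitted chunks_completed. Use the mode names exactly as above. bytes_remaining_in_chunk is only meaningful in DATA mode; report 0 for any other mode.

Answer: DATA 3 2 0

Derivation:
Byte 0 = '5': mode=SIZE remaining=0 emitted=0 chunks_done=0
Byte 1 = 0x0D: mode=SIZE_CR remaining=0 emitted=0 chunks_done=0
Byte 2 = 0x0A: mode=DATA remaining=5 emitted=0 chunks_done=0
Byte 3 = '2': mode=DATA remaining=4 emitted=1 chunks_done=0
Byte 4 = 'r': mode=DATA remaining=3 emitted=2 chunks_done=0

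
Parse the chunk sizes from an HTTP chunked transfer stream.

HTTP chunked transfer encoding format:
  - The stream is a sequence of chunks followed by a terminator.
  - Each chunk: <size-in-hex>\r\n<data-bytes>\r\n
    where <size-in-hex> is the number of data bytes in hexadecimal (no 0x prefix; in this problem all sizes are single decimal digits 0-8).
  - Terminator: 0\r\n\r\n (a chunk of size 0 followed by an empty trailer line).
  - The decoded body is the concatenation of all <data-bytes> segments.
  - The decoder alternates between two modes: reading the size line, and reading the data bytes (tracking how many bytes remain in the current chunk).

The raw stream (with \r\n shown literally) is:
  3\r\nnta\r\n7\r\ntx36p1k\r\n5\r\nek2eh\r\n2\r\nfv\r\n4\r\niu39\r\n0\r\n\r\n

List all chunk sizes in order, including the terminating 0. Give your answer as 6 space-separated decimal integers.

Chunk 1: stream[0..1]='3' size=0x3=3, data at stream[3..6]='nta' -> body[0..3], body so far='nta'
Chunk 2: stream[8..9]='7' size=0x7=7, data at stream[11..18]='tx36p1k' -> body[3..10], body so far='ntatx36p1k'
Chunk 3: stream[20..21]='5' size=0x5=5, data at stream[23..28]='ek2eh' -> body[10..15], body so far='ntatx36p1kek2eh'
Chunk 4: stream[30..31]='2' size=0x2=2, data at stream[33..35]='fv' -> body[15..17], body so far='ntatx36p1kek2ehfv'
Chunk 5: stream[37..38]='4' size=0x4=4, data at stream[40..44]='iu39' -> body[17..21], body so far='ntatx36p1kek2ehfviu39'
Chunk 6: stream[46..47]='0' size=0 (terminator). Final body='ntatx36p1kek2ehfviu39' (21 bytes)

Answer: 3 7 5 2 4 0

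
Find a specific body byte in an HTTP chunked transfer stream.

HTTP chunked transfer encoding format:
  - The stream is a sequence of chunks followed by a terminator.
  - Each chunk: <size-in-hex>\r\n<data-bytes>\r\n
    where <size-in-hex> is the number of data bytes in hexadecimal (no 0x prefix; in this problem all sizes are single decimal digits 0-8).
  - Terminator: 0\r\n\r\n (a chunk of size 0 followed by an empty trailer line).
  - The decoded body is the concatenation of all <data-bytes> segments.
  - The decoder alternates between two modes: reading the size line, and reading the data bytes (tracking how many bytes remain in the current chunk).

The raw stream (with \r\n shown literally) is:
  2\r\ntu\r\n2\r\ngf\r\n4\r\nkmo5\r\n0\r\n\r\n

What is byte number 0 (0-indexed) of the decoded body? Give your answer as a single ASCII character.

Chunk 1: stream[0..1]='2' size=0x2=2, data at stream[3..5]='tu' -> body[0..2], body so far='tu'
Chunk 2: stream[7..8]='2' size=0x2=2, data at stream[10..12]='gf' -> body[2..4], body so far='tugf'
Chunk 3: stream[14..15]='4' size=0x4=4, data at stream[17..21]='kmo5' -> body[4..8], body so far='tugfkmo5'
Chunk 4: stream[23..24]='0' size=0 (terminator). Final body='tugfkmo5' (8 bytes)
Body byte 0 = 't'

Answer: t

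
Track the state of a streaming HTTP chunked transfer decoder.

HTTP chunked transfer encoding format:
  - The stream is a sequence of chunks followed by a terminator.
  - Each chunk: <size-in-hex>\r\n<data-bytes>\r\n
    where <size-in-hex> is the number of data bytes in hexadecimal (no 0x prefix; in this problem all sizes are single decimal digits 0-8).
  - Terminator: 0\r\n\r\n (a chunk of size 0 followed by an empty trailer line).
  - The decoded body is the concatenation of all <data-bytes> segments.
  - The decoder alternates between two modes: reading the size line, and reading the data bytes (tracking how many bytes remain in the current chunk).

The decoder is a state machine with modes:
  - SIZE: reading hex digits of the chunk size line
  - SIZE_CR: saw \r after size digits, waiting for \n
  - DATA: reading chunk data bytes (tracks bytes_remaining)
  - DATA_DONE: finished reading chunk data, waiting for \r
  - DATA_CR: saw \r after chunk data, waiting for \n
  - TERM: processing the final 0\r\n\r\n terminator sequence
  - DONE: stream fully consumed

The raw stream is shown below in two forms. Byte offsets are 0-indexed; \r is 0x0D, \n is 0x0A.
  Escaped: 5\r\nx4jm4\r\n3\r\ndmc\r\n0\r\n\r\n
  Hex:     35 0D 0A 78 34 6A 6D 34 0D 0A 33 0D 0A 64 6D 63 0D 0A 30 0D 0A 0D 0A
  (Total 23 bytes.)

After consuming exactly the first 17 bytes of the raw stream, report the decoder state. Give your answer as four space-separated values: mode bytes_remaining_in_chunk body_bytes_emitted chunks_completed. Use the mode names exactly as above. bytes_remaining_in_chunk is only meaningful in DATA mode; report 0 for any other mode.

Byte 0 = '5': mode=SIZE remaining=0 emitted=0 chunks_done=0
Byte 1 = 0x0D: mode=SIZE_CR remaining=0 emitted=0 chunks_done=0
Byte 2 = 0x0A: mode=DATA remaining=5 emitted=0 chunks_done=0
Byte 3 = 'x': mode=DATA remaining=4 emitted=1 chunks_done=0
Byte 4 = '4': mode=DATA remaining=3 emitted=2 chunks_done=0
Byte 5 = 'j': mode=DATA remaining=2 emitted=3 chunks_done=0
Byte 6 = 'm': mode=DATA remaining=1 emitted=4 chunks_done=0
Byte 7 = '4': mode=DATA_DONE remaining=0 emitted=5 chunks_done=0
Byte 8 = 0x0D: mode=DATA_CR remaining=0 emitted=5 chunks_done=0
Byte 9 = 0x0A: mode=SIZE remaining=0 emitted=5 chunks_done=1
Byte 10 = '3': mode=SIZE remaining=0 emitted=5 chunks_done=1
Byte 11 = 0x0D: mode=SIZE_CR remaining=0 emitted=5 chunks_done=1
Byte 12 = 0x0A: mode=DATA remaining=3 emitted=5 chunks_done=1
Byte 13 = 'd': mode=DATA remaining=2 emitted=6 chunks_done=1
Byte 14 = 'm': mode=DATA remaining=1 emitted=7 chunks_done=1
Byte 15 = 'c': mode=DATA_DONE remaining=0 emitted=8 chunks_done=1
Byte 16 = 0x0D: mode=DATA_CR remaining=0 emitted=8 chunks_done=1

Answer: DATA_CR 0 8 1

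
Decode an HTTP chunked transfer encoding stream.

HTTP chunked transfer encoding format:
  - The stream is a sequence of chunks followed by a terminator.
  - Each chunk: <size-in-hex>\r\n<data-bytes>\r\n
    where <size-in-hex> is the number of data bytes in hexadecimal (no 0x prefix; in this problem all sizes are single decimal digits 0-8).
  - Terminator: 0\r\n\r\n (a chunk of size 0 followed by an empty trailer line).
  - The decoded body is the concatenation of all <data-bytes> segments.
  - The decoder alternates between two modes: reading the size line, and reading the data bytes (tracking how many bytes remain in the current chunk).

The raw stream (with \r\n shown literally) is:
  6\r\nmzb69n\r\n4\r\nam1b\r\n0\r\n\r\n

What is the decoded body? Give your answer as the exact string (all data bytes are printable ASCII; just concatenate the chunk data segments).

Answer: mzb69nam1b

Derivation:
Chunk 1: stream[0..1]='6' size=0x6=6, data at stream[3..9]='mzb69n' -> body[0..6], body so far='mzb69n'
Chunk 2: stream[11..12]='4' size=0x4=4, data at stream[14..18]='am1b' -> body[6..10], body so far='mzb69nam1b'
Chunk 3: stream[20..21]='0' size=0 (terminator). Final body='mzb69nam1b' (10 bytes)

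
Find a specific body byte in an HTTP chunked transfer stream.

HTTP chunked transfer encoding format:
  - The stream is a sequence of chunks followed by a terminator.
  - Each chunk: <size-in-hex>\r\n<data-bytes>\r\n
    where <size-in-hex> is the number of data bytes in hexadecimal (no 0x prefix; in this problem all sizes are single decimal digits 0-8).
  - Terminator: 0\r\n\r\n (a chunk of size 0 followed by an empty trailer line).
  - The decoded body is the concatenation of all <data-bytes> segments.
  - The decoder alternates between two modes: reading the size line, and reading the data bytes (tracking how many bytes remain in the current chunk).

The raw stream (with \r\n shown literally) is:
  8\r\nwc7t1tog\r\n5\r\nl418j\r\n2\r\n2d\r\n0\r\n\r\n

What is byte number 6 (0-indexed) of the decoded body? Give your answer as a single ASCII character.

Answer: o

Derivation:
Chunk 1: stream[0..1]='8' size=0x8=8, data at stream[3..11]='wc7t1tog' -> body[0..8], body so far='wc7t1tog'
Chunk 2: stream[13..14]='5' size=0x5=5, data at stream[16..21]='l418j' -> body[8..13], body so far='wc7t1togl418j'
Chunk 3: stream[23..24]='2' size=0x2=2, data at stream[26..28]='2d' -> body[13..15], body so far='wc7t1togl418j2d'
Chunk 4: stream[30..31]='0' size=0 (terminator). Final body='wc7t1togl418j2d' (15 bytes)
Body byte 6 = 'o'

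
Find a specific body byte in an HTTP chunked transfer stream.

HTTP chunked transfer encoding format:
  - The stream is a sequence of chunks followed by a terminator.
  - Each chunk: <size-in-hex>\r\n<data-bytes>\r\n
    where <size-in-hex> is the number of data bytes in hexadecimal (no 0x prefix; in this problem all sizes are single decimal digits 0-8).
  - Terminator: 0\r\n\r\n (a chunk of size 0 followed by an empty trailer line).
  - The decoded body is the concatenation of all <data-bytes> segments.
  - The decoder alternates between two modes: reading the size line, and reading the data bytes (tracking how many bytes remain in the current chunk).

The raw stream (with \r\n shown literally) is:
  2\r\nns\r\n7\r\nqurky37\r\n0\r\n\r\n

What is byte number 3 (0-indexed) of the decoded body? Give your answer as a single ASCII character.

Chunk 1: stream[0..1]='2' size=0x2=2, data at stream[3..5]='ns' -> body[0..2], body so far='ns'
Chunk 2: stream[7..8]='7' size=0x7=7, data at stream[10..17]='qurky37' -> body[2..9], body so far='nsqurky37'
Chunk 3: stream[19..20]='0' size=0 (terminator). Final body='nsqurky37' (9 bytes)
Body byte 3 = 'u'

Answer: u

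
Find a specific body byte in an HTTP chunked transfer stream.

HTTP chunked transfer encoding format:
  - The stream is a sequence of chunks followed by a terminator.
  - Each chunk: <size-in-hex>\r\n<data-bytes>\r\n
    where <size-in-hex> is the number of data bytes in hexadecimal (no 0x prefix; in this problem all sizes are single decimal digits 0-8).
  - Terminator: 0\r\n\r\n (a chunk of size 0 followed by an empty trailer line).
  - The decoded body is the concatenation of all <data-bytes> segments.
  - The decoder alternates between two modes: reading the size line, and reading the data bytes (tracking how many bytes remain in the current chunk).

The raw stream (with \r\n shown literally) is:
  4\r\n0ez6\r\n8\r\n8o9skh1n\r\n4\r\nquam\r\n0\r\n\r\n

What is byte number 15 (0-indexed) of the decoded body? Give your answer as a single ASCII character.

Answer: m

Derivation:
Chunk 1: stream[0..1]='4' size=0x4=4, data at stream[3..7]='0ez6' -> body[0..4], body so far='0ez6'
Chunk 2: stream[9..10]='8' size=0x8=8, data at stream[12..20]='8o9skh1n' -> body[4..12], body so far='0ez68o9skh1n'
Chunk 3: stream[22..23]='4' size=0x4=4, data at stream[25..29]='quam' -> body[12..16], body so far='0ez68o9skh1nquam'
Chunk 4: stream[31..32]='0' size=0 (terminator). Final body='0ez68o9skh1nquam' (16 bytes)
Body byte 15 = 'm'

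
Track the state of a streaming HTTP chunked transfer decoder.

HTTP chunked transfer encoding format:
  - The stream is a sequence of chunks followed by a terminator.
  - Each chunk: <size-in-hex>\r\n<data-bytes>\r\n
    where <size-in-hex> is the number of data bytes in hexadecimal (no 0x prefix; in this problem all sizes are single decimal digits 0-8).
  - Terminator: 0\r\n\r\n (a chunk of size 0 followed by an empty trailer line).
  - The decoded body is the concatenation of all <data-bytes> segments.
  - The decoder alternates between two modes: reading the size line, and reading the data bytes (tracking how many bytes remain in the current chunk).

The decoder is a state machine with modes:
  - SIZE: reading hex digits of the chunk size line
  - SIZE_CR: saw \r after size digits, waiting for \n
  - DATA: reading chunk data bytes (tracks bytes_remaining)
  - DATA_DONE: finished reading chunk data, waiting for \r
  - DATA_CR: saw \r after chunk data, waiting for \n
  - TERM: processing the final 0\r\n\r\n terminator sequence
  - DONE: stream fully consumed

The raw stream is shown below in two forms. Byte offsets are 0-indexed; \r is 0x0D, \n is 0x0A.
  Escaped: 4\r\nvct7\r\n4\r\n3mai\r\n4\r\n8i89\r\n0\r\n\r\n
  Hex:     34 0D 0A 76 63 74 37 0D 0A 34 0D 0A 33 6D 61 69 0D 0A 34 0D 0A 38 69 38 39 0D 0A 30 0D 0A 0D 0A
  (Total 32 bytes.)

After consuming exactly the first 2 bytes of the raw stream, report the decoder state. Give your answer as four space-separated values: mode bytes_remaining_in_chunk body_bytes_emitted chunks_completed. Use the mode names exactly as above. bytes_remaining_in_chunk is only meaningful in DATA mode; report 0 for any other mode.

Answer: SIZE_CR 0 0 0

Derivation:
Byte 0 = '4': mode=SIZE remaining=0 emitted=0 chunks_done=0
Byte 1 = 0x0D: mode=SIZE_CR remaining=0 emitted=0 chunks_done=0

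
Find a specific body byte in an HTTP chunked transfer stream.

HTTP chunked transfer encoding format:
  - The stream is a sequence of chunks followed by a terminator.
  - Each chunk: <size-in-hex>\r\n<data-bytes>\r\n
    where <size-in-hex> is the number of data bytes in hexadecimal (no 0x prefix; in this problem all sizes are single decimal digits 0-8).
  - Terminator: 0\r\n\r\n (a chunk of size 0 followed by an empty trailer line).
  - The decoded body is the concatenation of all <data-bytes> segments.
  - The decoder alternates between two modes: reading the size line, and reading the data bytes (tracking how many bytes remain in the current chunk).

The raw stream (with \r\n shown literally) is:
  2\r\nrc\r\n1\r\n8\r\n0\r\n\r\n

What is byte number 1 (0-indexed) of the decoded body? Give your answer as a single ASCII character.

Answer: c

Derivation:
Chunk 1: stream[0..1]='2' size=0x2=2, data at stream[3..5]='rc' -> body[0..2], body so far='rc'
Chunk 2: stream[7..8]='1' size=0x1=1, data at stream[10..11]='8' -> body[2..3], body so far='rc8'
Chunk 3: stream[13..14]='0' size=0 (terminator). Final body='rc8' (3 bytes)
Body byte 1 = 'c'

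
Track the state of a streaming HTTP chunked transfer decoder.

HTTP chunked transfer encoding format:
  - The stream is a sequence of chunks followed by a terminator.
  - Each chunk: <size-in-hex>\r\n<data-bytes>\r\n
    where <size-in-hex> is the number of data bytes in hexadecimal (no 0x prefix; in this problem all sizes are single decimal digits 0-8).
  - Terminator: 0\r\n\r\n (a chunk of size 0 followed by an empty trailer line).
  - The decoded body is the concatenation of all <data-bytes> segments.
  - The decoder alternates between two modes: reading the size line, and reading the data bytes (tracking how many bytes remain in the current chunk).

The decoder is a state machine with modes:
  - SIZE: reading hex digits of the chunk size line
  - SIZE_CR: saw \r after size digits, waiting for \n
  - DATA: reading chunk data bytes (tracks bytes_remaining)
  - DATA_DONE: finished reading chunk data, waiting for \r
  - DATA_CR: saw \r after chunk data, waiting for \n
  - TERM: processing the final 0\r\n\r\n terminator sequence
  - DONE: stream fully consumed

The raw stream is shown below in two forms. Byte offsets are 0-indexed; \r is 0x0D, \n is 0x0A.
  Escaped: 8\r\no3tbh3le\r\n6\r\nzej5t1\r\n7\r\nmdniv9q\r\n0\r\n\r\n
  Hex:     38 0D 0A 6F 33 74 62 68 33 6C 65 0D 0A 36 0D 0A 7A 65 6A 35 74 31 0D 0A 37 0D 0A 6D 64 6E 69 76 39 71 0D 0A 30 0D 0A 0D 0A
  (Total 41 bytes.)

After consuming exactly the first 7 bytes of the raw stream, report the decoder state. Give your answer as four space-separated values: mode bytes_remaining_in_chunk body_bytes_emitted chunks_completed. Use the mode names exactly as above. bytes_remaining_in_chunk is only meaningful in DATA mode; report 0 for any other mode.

Byte 0 = '8': mode=SIZE remaining=0 emitted=0 chunks_done=0
Byte 1 = 0x0D: mode=SIZE_CR remaining=0 emitted=0 chunks_done=0
Byte 2 = 0x0A: mode=DATA remaining=8 emitted=0 chunks_done=0
Byte 3 = 'o': mode=DATA remaining=7 emitted=1 chunks_done=0
Byte 4 = '3': mode=DATA remaining=6 emitted=2 chunks_done=0
Byte 5 = 't': mode=DATA remaining=5 emitted=3 chunks_done=0
Byte 6 = 'b': mode=DATA remaining=4 emitted=4 chunks_done=0

Answer: DATA 4 4 0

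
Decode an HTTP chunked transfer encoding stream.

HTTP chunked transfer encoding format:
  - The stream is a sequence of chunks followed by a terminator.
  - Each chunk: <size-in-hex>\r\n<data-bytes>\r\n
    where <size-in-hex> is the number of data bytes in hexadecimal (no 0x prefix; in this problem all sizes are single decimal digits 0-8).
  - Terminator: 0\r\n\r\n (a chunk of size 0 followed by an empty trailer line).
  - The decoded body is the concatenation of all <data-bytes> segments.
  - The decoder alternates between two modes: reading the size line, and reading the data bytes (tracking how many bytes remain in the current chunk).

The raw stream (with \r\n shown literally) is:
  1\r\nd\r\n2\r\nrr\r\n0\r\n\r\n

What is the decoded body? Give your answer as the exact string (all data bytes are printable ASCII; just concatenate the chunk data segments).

Chunk 1: stream[0..1]='1' size=0x1=1, data at stream[3..4]='d' -> body[0..1], body so far='d'
Chunk 2: stream[6..7]='2' size=0x2=2, data at stream[9..11]='rr' -> body[1..3], body so far='drr'
Chunk 3: stream[13..14]='0' size=0 (terminator). Final body='drr' (3 bytes)

Answer: drr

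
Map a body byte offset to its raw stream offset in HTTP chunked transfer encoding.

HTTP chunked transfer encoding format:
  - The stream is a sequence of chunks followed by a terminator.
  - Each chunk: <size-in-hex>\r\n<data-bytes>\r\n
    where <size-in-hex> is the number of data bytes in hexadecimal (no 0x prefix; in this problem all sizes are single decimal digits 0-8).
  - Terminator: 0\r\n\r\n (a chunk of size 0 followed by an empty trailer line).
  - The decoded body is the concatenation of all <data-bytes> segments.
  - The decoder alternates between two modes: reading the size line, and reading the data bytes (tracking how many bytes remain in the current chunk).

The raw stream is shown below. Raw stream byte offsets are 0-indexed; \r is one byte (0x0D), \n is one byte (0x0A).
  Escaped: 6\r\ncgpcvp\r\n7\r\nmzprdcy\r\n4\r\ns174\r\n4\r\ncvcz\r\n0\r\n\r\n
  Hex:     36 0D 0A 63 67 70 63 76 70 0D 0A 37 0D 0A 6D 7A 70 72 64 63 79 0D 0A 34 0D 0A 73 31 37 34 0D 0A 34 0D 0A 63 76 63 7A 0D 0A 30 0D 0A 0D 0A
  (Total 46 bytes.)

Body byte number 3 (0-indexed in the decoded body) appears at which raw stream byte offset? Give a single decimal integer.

Answer: 6

Derivation:
Chunk 1: stream[0..1]='6' size=0x6=6, data at stream[3..9]='cgpcvp' -> body[0..6], body so far='cgpcvp'
Chunk 2: stream[11..12]='7' size=0x7=7, data at stream[14..21]='mzprdcy' -> body[6..13], body so far='cgpcvpmzprdcy'
Chunk 3: stream[23..24]='4' size=0x4=4, data at stream[26..30]='s174' -> body[13..17], body so far='cgpcvpmzprdcys174'
Chunk 4: stream[32..33]='4' size=0x4=4, data at stream[35..39]='cvcz' -> body[17..21], body so far='cgpcvpmzprdcys174cvcz'
Chunk 5: stream[41..42]='0' size=0 (terminator). Final body='cgpcvpmzprdcys174cvcz' (21 bytes)
Body byte 3 at stream offset 6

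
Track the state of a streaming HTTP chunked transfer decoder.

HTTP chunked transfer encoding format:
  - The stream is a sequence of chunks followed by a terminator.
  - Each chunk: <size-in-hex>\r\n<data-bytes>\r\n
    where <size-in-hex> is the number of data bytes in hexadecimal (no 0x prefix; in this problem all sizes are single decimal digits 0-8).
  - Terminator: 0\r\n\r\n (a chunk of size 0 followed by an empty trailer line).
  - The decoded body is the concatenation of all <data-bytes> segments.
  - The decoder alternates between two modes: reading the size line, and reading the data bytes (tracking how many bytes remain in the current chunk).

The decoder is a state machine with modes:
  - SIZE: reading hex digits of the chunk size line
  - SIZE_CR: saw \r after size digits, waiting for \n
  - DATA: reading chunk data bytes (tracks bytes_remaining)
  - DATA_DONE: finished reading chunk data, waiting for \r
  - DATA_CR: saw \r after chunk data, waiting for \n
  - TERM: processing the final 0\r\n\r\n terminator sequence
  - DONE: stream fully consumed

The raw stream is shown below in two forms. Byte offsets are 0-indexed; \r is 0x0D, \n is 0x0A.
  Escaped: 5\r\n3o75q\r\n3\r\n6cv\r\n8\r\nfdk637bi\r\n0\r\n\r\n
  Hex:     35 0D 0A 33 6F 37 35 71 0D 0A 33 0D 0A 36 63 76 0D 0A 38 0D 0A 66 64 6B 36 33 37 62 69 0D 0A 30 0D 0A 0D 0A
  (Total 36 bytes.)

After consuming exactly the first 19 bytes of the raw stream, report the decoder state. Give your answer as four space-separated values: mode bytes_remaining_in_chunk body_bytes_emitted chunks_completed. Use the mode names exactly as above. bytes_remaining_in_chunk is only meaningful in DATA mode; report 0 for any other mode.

Answer: SIZE 0 8 2

Derivation:
Byte 0 = '5': mode=SIZE remaining=0 emitted=0 chunks_done=0
Byte 1 = 0x0D: mode=SIZE_CR remaining=0 emitted=0 chunks_done=0
Byte 2 = 0x0A: mode=DATA remaining=5 emitted=0 chunks_done=0
Byte 3 = '3': mode=DATA remaining=4 emitted=1 chunks_done=0
Byte 4 = 'o': mode=DATA remaining=3 emitted=2 chunks_done=0
Byte 5 = '7': mode=DATA remaining=2 emitted=3 chunks_done=0
Byte 6 = '5': mode=DATA remaining=1 emitted=4 chunks_done=0
Byte 7 = 'q': mode=DATA_DONE remaining=0 emitted=5 chunks_done=0
Byte 8 = 0x0D: mode=DATA_CR remaining=0 emitted=5 chunks_done=0
Byte 9 = 0x0A: mode=SIZE remaining=0 emitted=5 chunks_done=1
Byte 10 = '3': mode=SIZE remaining=0 emitted=5 chunks_done=1
Byte 11 = 0x0D: mode=SIZE_CR remaining=0 emitted=5 chunks_done=1
Byte 12 = 0x0A: mode=DATA remaining=3 emitted=5 chunks_done=1
Byte 13 = '6': mode=DATA remaining=2 emitted=6 chunks_done=1
Byte 14 = 'c': mode=DATA remaining=1 emitted=7 chunks_done=1
Byte 15 = 'v': mode=DATA_DONE remaining=0 emitted=8 chunks_done=1
Byte 16 = 0x0D: mode=DATA_CR remaining=0 emitted=8 chunks_done=1
Byte 17 = 0x0A: mode=SIZE remaining=0 emitted=8 chunks_done=2
Byte 18 = '8': mode=SIZE remaining=0 emitted=8 chunks_done=2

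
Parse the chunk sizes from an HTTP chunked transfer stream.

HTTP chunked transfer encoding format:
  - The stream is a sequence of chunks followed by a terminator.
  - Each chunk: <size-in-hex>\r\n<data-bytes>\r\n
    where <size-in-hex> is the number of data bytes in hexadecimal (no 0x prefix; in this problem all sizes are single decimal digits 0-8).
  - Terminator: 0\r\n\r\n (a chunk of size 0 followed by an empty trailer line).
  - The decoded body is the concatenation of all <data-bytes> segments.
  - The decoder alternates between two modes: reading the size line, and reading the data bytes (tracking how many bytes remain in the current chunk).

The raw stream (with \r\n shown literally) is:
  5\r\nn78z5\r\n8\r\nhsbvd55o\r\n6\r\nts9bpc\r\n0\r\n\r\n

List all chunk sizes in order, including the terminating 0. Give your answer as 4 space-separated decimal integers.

Answer: 5 8 6 0

Derivation:
Chunk 1: stream[0..1]='5' size=0x5=5, data at stream[3..8]='n78z5' -> body[0..5], body so far='n78z5'
Chunk 2: stream[10..11]='8' size=0x8=8, data at stream[13..21]='hsbvd55o' -> body[5..13], body so far='n78z5hsbvd55o'
Chunk 3: stream[23..24]='6' size=0x6=6, data at stream[26..32]='ts9bpc' -> body[13..19], body so far='n78z5hsbvd55ots9bpc'
Chunk 4: stream[34..35]='0' size=0 (terminator). Final body='n78z5hsbvd55ots9bpc' (19 bytes)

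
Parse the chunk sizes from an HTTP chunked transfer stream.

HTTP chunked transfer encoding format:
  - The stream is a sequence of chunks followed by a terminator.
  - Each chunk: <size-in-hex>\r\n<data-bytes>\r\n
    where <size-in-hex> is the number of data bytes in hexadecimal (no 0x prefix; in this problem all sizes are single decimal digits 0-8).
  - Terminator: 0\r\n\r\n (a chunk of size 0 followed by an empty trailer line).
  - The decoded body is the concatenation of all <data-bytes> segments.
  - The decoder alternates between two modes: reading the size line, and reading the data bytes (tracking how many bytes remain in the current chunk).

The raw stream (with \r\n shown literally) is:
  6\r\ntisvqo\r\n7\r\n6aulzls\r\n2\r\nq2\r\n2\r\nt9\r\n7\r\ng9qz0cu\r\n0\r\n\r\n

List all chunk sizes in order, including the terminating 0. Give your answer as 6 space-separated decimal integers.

Chunk 1: stream[0..1]='6' size=0x6=6, data at stream[3..9]='tisvqo' -> body[0..6], body so far='tisvqo'
Chunk 2: stream[11..12]='7' size=0x7=7, data at stream[14..21]='6aulzls' -> body[6..13], body so far='tisvqo6aulzls'
Chunk 3: stream[23..24]='2' size=0x2=2, data at stream[26..28]='q2' -> body[13..15], body so far='tisvqo6aulzlsq2'
Chunk 4: stream[30..31]='2' size=0x2=2, data at stream[33..35]='t9' -> body[15..17], body so far='tisvqo6aulzlsq2t9'
Chunk 5: stream[37..38]='7' size=0x7=7, data at stream[40..47]='g9qz0cu' -> body[17..24], body so far='tisvqo6aulzlsq2t9g9qz0cu'
Chunk 6: stream[49..50]='0' size=0 (terminator). Final body='tisvqo6aulzlsq2t9g9qz0cu' (24 bytes)

Answer: 6 7 2 2 7 0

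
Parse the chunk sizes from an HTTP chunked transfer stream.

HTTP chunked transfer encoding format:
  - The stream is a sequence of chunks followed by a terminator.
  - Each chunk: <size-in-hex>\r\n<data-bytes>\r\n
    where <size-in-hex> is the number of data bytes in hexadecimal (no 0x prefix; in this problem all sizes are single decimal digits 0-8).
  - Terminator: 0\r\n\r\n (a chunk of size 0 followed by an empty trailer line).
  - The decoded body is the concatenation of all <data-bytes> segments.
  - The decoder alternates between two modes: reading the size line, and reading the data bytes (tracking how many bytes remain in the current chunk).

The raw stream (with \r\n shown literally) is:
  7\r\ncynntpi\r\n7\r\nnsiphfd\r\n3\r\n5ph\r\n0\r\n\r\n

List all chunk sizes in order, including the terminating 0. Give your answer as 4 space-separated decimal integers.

Chunk 1: stream[0..1]='7' size=0x7=7, data at stream[3..10]='cynntpi' -> body[0..7], body so far='cynntpi'
Chunk 2: stream[12..13]='7' size=0x7=7, data at stream[15..22]='nsiphfd' -> body[7..14], body so far='cynntpinsiphfd'
Chunk 3: stream[24..25]='3' size=0x3=3, data at stream[27..30]='5ph' -> body[14..17], body so far='cynntpinsiphfd5ph'
Chunk 4: stream[32..33]='0' size=0 (terminator). Final body='cynntpinsiphfd5ph' (17 bytes)

Answer: 7 7 3 0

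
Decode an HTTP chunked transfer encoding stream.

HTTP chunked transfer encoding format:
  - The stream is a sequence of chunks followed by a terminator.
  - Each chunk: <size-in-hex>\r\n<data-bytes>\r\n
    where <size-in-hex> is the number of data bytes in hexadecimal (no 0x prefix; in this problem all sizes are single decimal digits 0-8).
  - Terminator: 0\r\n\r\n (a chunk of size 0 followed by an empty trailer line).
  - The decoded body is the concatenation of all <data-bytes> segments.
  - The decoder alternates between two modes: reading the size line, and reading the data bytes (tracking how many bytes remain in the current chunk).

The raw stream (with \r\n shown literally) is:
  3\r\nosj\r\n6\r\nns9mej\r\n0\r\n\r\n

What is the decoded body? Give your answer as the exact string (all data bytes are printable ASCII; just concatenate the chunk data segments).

Answer: osjns9mej

Derivation:
Chunk 1: stream[0..1]='3' size=0x3=3, data at stream[3..6]='osj' -> body[0..3], body so far='osj'
Chunk 2: stream[8..9]='6' size=0x6=6, data at stream[11..17]='ns9mej' -> body[3..9], body so far='osjns9mej'
Chunk 3: stream[19..20]='0' size=0 (terminator). Final body='osjns9mej' (9 bytes)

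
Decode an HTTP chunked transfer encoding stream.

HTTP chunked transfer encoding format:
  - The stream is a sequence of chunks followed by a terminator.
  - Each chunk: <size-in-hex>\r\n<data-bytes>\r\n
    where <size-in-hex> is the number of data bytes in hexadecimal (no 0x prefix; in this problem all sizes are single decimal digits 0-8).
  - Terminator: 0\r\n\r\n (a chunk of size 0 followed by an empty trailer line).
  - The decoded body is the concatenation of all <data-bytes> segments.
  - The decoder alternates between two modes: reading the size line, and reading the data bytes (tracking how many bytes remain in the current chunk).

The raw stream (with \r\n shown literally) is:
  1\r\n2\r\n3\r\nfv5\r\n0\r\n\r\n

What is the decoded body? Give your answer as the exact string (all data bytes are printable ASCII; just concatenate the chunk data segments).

Answer: 2fv5

Derivation:
Chunk 1: stream[0..1]='1' size=0x1=1, data at stream[3..4]='2' -> body[0..1], body so far='2'
Chunk 2: stream[6..7]='3' size=0x3=3, data at stream[9..12]='fv5' -> body[1..4], body so far='2fv5'
Chunk 3: stream[14..15]='0' size=0 (terminator). Final body='2fv5' (4 bytes)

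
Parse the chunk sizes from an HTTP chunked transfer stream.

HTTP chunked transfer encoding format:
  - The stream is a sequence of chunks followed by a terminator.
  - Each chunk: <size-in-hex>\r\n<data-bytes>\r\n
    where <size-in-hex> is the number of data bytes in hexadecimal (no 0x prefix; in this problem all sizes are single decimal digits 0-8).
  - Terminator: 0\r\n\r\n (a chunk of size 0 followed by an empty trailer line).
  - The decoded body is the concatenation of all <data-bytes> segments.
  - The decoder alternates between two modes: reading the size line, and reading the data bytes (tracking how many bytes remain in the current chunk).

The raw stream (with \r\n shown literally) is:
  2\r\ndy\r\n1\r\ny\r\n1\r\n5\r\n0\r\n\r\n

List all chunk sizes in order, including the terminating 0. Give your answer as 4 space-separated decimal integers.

Chunk 1: stream[0..1]='2' size=0x2=2, data at stream[3..5]='dy' -> body[0..2], body so far='dy'
Chunk 2: stream[7..8]='1' size=0x1=1, data at stream[10..11]='y' -> body[2..3], body so far='dyy'
Chunk 3: stream[13..14]='1' size=0x1=1, data at stream[16..17]='5' -> body[3..4], body so far='dyy5'
Chunk 4: stream[19..20]='0' size=0 (terminator). Final body='dyy5' (4 bytes)

Answer: 2 1 1 0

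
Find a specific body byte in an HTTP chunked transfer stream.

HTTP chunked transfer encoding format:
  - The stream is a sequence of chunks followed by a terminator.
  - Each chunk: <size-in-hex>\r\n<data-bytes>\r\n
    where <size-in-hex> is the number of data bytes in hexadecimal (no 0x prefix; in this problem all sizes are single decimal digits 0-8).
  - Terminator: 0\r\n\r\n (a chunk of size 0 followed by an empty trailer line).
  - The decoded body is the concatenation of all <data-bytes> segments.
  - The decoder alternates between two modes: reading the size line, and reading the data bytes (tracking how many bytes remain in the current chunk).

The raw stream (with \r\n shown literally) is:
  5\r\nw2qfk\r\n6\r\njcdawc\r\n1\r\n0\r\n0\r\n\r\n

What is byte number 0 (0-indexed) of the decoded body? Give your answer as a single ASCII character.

Chunk 1: stream[0..1]='5' size=0x5=5, data at stream[3..8]='w2qfk' -> body[0..5], body so far='w2qfk'
Chunk 2: stream[10..11]='6' size=0x6=6, data at stream[13..19]='jcdawc' -> body[5..11], body so far='w2qfkjcdawc'
Chunk 3: stream[21..22]='1' size=0x1=1, data at stream[24..25]='0' -> body[11..12], body so far='w2qfkjcdawc0'
Chunk 4: stream[27..28]='0' size=0 (terminator). Final body='w2qfkjcdawc0' (12 bytes)
Body byte 0 = 'w'

Answer: w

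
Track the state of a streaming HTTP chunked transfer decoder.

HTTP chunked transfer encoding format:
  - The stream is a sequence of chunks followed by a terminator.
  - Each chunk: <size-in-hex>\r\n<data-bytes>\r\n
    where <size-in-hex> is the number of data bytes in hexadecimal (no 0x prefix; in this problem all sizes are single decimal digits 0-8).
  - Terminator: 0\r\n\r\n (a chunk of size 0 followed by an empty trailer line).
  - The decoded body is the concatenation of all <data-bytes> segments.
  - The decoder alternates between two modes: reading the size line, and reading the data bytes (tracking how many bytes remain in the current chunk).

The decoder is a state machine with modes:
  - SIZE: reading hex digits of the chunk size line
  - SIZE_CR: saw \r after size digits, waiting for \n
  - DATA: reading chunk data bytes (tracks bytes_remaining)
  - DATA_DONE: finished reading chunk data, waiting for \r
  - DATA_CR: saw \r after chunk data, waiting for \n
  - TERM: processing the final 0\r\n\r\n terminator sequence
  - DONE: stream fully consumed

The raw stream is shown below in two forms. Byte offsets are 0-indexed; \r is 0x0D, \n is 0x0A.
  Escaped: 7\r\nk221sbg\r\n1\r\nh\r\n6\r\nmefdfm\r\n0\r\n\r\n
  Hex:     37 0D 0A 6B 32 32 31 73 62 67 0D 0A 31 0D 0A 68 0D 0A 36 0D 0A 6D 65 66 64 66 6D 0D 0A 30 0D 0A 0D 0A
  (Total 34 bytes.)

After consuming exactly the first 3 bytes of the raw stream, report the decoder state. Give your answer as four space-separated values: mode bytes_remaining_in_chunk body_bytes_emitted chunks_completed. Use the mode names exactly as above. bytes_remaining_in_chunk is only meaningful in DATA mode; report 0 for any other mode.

Byte 0 = '7': mode=SIZE remaining=0 emitted=0 chunks_done=0
Byte 1 = 0x0D: mode=SIZE_CR remaining=0 emitted=0 chunks_done=0
Byte 2 = 0x0A: mode=DATA remaining=7 emitted=0 chunks_done=0

Answer: DATA 7 0 0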